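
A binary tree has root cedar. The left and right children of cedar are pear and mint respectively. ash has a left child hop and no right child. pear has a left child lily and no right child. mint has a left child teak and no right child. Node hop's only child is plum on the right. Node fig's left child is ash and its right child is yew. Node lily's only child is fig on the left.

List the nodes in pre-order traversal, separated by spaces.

Pre-order visits the node, then its left subtree, then its right subtree.
Visit cedar.
At cedar: go left to pear.
  Visit pear.
  At pear: go left to lily.
    Visit lily.
    At lily: go left to fig.
      Visit fig.
      At fig: go left to ash.
        Visit ash.
        At ash: go left to hop.
          Visit hop.
          At hop: no left child.
          At hop: go right to plum.
            plum is a leaf — visit plum.
        At ash: no right child.
      At fig: go right to yew.
        yew is a leaf — visit yew.
    At lily: no right child.
  At pear: no right child.
At cedar: go right to mint.
  Visit mint.
  At mint: go left to teak.
    teak is a leaf — visit teak.
  At mint: no right child.

cedar pear lily fig ash hop plum yew mint teak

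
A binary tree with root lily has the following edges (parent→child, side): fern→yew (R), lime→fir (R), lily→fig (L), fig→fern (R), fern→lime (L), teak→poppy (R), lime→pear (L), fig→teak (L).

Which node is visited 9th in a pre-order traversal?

yew

Pre-order visits the node, then its left subtree, then its right subtree.
Visit lily.
At lily: go left to fig.
  Visit fig.
  At fig: go left to teak.
    Visit teak.
    At teak: no left child.
    At teak: go right to poppy.
      poppy is a leaf — visit poppy.
  At fig: go right to fern.
    Visit fern.
    At fern: go left to lime.
      Visit lime.
      At lime: go left to pear.
        pear is a leaf — visit pear.
      At lime: go right to fir.
        fir is a leaf — visit fir.
    At fern: go right to yew.
      yew is a leaf — visit yew.
At lily: no right child.
Full pre-order sequence: lily, fig, teak, poppy, fern, lime, pear, fir, yew.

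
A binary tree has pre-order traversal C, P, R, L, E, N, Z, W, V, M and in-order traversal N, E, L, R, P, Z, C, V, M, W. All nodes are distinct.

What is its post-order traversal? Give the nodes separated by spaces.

N E L R Z P M V W C

The first element of pre-order is the root; it splits in-order into left and right subtrees.
Root C: left subtree has 6 nodes {N, E, L, R, P, Z}, right has 3 {V, M, W}.
  Root P: left subtree has 4 nodes {N, E, L, R}, right has 1 {Z}.
    Root R: left subtree has 3 nodes {N, E, L}, right has 0 { }.
      Root L: left subtree has 2 nodes {N, E}, right has 0 { }.
        Root E: left subtree has 1 node {N}, right has 0 { }.
  Root W: left subtree has 2 nodes {V, M}, right has 0 { }.
    Root V: left subtree has 0 nodes { }, right has 1 {M}.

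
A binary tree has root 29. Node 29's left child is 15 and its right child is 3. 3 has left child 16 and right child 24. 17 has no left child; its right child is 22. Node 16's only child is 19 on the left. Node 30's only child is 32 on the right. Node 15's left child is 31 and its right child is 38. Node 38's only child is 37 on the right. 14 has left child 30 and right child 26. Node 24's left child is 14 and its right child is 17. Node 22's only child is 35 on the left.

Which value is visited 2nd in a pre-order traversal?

Pre-order visits the node, then its left subtree, then its right subtree.
Visit 29.
At 29: go left to 15.
  Visit 15.
  At 15: go left to 31.
    31 is a leaf — visit 31.
  At 15: go right to 38.
    Visit 38.
    At 38: no left child.
    At 38: go right to 37.
      37 is a leaf — visit 37.
At 29: go right to 3.
  Visit 3.
  At 3: go left to 16.
    Visit 16.
    At 16: go left to 19.
      19 is a leaf — visit 19.
    At 16: no right child.
  At 3: go right to 24.
    Visit 24.
    At 24: go left to 14.
      Visit 14.
      At 14: go left to 30.
        Visit 30.
        At 30: no left child.
        At 30: go right to 32.
          32 is a leaf — visit 32.
      At 14: go right to 26.
        26 is a leaf — visit 26.
    At 24: go right to 17.
      Visit 17.
      At 17: no left child.
      At 17: go right to 22.
        Visit 22.
        At 22: go left to 35.
          35 is a leaf — visit 35.
        At 22: no right child.
Full pre-order sequence: 29, 15, 31, 38, 37, 3, 16, 19, 24, 14, 30, 32, 26, 17, 22, 35.

15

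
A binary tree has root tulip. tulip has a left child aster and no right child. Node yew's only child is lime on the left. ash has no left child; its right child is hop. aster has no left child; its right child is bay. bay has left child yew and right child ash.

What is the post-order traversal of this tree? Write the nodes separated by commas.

lime, yew, hop, ash, bay, aster, tulip

Post-order visits the left subtree, then the right subtree, then the node.
At tulip: go left to aster.
  At aster: no left child.
  At aster: go right to bay.
    At bay: go left to yew.
      At yew: go left to lime.
        lime is a leaf — visit lime.
      At yew: no right child.
      Visit yew.
    At bay: go right to ash.
      At ash: no left child.
      At ash: go right to hop.
        hop is a leaf — visit hop.
      Visit ash.
    Visit bay.
  Visit aster.
At tulip: no right child.
Visit tulip.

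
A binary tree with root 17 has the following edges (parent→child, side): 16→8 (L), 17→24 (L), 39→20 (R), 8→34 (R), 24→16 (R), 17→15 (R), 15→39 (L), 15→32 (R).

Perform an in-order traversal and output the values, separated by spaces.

In-order visits the left subtree, then the node, then the right subtree.
At 17: go left to 24.
  At 24: no left child.
  Visit 24.
  At 24: go right to 16.
    At 16: go left to 8.
      At 8: no left child.
      Visit 8.
      At 8: go right to 34.
        34 is a leaf — visit 34.
    Visit 16.
    At 16: no right child.
Visit 17.
At 17: go right to 15.
  At 15: go left to 39.
    At 39: no left child.
    Visit 39.
    At 39: go right to 20.
      20 is a leaf — visit 20.
  Visit 15.
  At 15: go right to 32.
    32 is a leaf — visit 32.

24 8 34 16 17 39 20 15 32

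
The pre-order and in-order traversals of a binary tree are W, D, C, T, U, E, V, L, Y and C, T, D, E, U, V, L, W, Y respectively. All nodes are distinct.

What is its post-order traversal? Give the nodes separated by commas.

The first element of pre-order is the root; it splits in-order into left and right subtrees.
Root W: left subtree has 7 nodes {C, T, D, E, U, V, L}, right has 1 {Y}.
  Root D: left subtree has 2 nodes {C, T}, right has 4 {E, U, V, L}.
    Root C: left subtree has 0 nodes { }, right has 1 {T}.
    Root U: left subtree has 1 node {E}, right has 2 {V, L}.
      Root V: left subtree has 0 nodes { }, right has 1 {L}.

T, C, E, L, V, U, D, Y, W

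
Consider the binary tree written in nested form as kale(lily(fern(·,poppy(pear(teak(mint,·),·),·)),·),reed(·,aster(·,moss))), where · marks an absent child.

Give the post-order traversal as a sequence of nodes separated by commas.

Post-order visits the left subtree, then the right subtree, then the node.
At kale: go left to lily.
  At lily: go left to fern.
    At fern: no left child.
    At fern: go right to poppy.
      At poppy: go left to pear.
        At pear: go left to teak.
          At teak: go left to mint.
            mint is a leaf — visit mint.
          At teak: no right child.
          Visit teak.
        At pear: no right child.
        Visit pear.
      At poppy: no right child.
      Visit poppy.
    Visit fern.
  At lily: no right child.
  Visit lily.
At kale: go right to reed.
  At reed: no left child.
  At reed: go right to aster.
    At aster: no left child.
    At aster: go right to moss.
      moss is a leaf — visit moss.
    Visit aster.
  Visit reed.
Visit kale.

mint, teak, pear, poppy, fern, lily, moss, aster, reed, kale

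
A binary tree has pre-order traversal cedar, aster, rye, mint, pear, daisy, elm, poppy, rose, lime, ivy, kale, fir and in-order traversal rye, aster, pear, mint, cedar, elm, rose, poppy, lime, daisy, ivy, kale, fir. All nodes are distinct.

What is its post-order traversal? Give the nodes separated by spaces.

rye pear mint aster rose lime poppy elm fir kale ivy daisy cedar

The first element of pre-order is the root; it splits in-order into left and right subtrees.
Root cedar: left subtree has 4 nodes {rye, aster, pear, mint}, right has 8 {elm, rose, poppy, lime, daisy, ivy, kale, fir}.
  Root aster: left subtree has 1 node {rye}, right has 2 {pear, mint}.
    Root mint: left subtree has 1 node {pear}, right has 0 { }.
  Root daisy: left subtree has 4 nodes {elm, rose, poppy, lime}, right has 3 {ivy, kale, fir}.
    Root elm: left subtree has 0 nodes { }, right has 3 {rose, poppy, lime}.
      Root poppy: left subtree has 1 node {rose}, right has 1 {lime}.
    Root ivy: left subtree has 0 nodes { }, right has 2 {kale, fir}.
      Root kale: left subtree has 0 nodes { }, right has 1 {fir}.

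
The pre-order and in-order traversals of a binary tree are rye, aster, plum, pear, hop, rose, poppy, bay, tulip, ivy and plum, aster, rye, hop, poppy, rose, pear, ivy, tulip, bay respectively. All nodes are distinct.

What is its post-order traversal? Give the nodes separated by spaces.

The first element of pre-order is the root; it splits in-order into left and right subtrees.
Root rye: left subtree has 2 nodes {plum, aster}, right has 7 {hop, poppy, rose, pear, ivy, tulip, bay}.
  Root aster: left subtree has 1 node {plum}, right has 0 { }.
  Root pear: left subtree has 3 nodes {hop, poppy, rose}, right has 3 {ivy, tulip, bay}.
    Root hop: left subtree has 0 nodes { }, right has 2 {poppy, rose}.
      Root rose: left subtree has 1 node {poppy}, right has 0 { }.
    Root bay: left subtree has 2 nodes {ivy, tulip}, right has 0 { }.
      Root tulip: left subtree has 1 node {ivy}, right has 0 { }.

plum aster poppy rose hop ivy tulip bay pear rye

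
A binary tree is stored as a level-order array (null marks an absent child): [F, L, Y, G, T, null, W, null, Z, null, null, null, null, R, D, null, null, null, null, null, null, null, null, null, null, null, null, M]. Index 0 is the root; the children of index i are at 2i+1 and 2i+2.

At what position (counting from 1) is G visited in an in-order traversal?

In-order visits the left subtree, then the node, then the right subtree.
At F: go left to L.
  At L: go left to G.
    At G: no left child.
    Visit G.
    At G: go right to Z.
      Z is a leaf — visit Z.
  Visit L.
  At L: go right to T.
    T is a leaf — visit T.
Visit F.
At F: go right to Y.
  At Y: no left child.
  Visit Y.
  At Y: go right to W.
    At W: go left to R.
      At R: go left to M.
        M is a leaf — visit M.
      Visit R.
      At R: no right child.
    Visit W.
    At W: go right to D.
      D is a leaf — visit D.
Full in-order sequence: G, Z, L, T, F, Y, M, R, W, D.

1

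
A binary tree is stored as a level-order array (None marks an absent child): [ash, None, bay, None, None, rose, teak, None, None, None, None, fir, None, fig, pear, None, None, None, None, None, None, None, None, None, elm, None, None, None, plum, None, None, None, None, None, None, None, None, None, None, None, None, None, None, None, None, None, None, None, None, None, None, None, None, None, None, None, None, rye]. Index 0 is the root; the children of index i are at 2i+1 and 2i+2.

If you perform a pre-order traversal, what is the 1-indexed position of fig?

7

Pre-order visits the node, then its left subtree, then its right subtree.
Visit ash.
At ash: no left child.
At ash: go right to bay.
  Visit bay.
  At bay: go left to rose.
    Visit rose.
    At rose: go left to fir.
      Visit fir.
      At fir: no left child.
      At fir: go right to elm.
        elm is a leaf — visit elm.
    At rose: no right child.
  At bay: go right to teak.
    Visit teak.
    At teak: go left to fig.
      Visit fig.
      At fig: no left child.
      At fig: go right to plum.
        Visit plum.
        At plum: go left to rye.
          rye is a leaf — visit rye.
        At plum: no right child.
    At teak: go right to pear.
      pear is a leaf — visit pear.
Full pre-order sequence: ash, bay, rose, fir, elm, teak, fig, plum, rye, pear.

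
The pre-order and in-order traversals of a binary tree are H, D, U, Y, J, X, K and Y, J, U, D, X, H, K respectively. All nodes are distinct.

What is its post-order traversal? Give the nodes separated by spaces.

J Y U X D K H

The first element of pre-order is the root; it splits in-order into left and right subtrees.
Root H: left subtree has 5 nodes {Y, J, U, D, X}, right has 1 {K}.
  Root D: left subtree has 3 nodes {Y, J, U}, right has 1 {X}.
    Root U: left subtree has 2 nodes {Y, J}, right has 0 { }.
      Root Y: left subtree has 0 nodes { }, right has 1 {J}.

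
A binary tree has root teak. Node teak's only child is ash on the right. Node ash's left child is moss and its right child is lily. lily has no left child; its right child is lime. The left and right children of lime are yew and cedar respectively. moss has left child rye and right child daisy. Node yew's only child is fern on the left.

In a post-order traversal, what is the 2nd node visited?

Post-order visits the left subtree, then the right subtree, then the node.
At teak: no left child.
At teak: go right to ash.
  At ash: go left to moss.
    At moss: go left to rye.
      rye is a leaf — visit rye.
    At moss: go right to daisy.
      daisy is a leaf — visit daisy.
    Visit moss.
  At ash: go right to lily.
    At lily: no left child.
    At lily: go right to lime.
      At lime: go left to yew.
        At yew: go left to fern.
          fern is a leaf — visit fern.
        At yew: no right child.
        Visit yew.
      At lime: go right to cedar.
        cedar is a leaf — visit cedar.
      Visit lime.
    Visit lily.
  Visit ash.
Visit teak.
Full post-order sequence: rye, daisy, moss, fern, yew, cedar, lime, lily, ash, teak.

daisy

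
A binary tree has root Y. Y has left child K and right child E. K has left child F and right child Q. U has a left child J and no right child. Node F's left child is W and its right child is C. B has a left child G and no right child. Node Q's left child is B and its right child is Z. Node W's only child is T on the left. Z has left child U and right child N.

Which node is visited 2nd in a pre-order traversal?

K

Pre-order visits the node, then its left subtree, then its right subtree.
Visit Y.
At Y: go left to K.
  Visit K.
  At K: go left to F.
    Visit F.
    At F: go left to W.
      Visit W.
      At W: go left to T.
        T is a leaf — visit T.
      At W: no right child.
    At F: go right to C.
      C is a leaf — visit C.
  At K: go right to Q.
    Visit Q.
    At Q: go left to B.
      Visit B.
      At B: go left to G.
        G is a leaf — visit G.
      At B: no right child.
    At Q: go right to Z.
      Visit Z.
      At Z: go left to U.
        Visit U.
        At U: go left to J.
          J is a leaf — visit J.
        At U: no right child.
      At Z: go right to N.
        N is a leaf — visit N.
At Y: go right to E.
  E is a leaf — visit E.
Full pre-order sequence: Y, K, F, W, T, C, Q, B, G, Z, U, J, N, E.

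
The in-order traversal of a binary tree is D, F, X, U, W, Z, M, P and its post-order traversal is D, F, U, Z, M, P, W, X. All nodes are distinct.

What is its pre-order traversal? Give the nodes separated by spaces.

The last element of post-order is the root; it splits in-order into left and right subtrees.
Root X: left subtree has 2 nodes {D, F}, right has 5 {U, W, Z, M, P}.
  Root F: left subtree has 1 node {D}, right has 0 { }.
  Root W: left subtree has 1 node {U}, right has 3 {Z, M, P}.
    Root P: left subtree has 2 nodes {Z, M}, right has 0 { }.
      Root M: left subtree has 1 node {Z}, right has 0 { }.

X F D W U P M Z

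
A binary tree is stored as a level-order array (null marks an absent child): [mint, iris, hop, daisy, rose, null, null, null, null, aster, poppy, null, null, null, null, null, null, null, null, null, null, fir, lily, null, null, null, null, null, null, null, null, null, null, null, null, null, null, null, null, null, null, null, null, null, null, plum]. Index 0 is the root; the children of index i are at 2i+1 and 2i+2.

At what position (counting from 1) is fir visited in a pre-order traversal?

Pre-order visits the node, then its left subtree, then its right subtree.
Visit mint.
At mint: go left to iris.
  Visit iris.
  At iris: go left to daisy.
    daisy is a leaf — visit daisy.
  At iris: go right to rose.
    Visit rose.
    At rose: go left to aster.
      aster is a leaf — visit aster.
    At rose: go right to poppy.
      Visit poppy.
      At poppy: go left to fir.
        fir is a leaf — visit fir.
      At poppy: go right to lily.
        Visit lily.
        At lily: go left to plum.
          plum is a leaf — visit plum.
        At lily: no right child.
At mint: go right to hop.
  hop is a leaf — visit hop.
Full pre-order sequence: mint, iris, daisy, rose, aster, poppy, fir, lily, plum, hop.

7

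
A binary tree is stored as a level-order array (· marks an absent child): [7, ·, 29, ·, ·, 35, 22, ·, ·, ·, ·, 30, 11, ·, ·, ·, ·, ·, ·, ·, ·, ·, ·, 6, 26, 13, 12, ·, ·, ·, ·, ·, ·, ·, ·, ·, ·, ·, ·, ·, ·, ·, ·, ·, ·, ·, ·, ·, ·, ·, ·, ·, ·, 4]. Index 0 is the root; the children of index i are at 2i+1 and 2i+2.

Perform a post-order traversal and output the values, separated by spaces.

Post-order visits the left subtree, then the right subtree, then the node.
At 7: no left child.
At 7: go right to 29.
  At 29: go left to 35.
    At 35: go left to 30.
      At 30: go left to 6.
        6 is a leaf — visit 6.
      At 30: go right to 26.
        26 is a leaf — visit 26.
      Visit 30.
    At 35: go right to 11.
      At 11: go left to 13.
        13 is a leaf — visit 13.
      At 11: go right to 12.
        At 12: go left to 4.
          4 is a leaf — visit 4.
        At 12: no right child.
        Visit 12.
      Visit 11.
    Visit 35.
  At 29: go right to 22.
    22 is a leaf — visit 22.
  Visit 29.
Visit 7.

6 26 30 13 4 12 11 35 22 29 7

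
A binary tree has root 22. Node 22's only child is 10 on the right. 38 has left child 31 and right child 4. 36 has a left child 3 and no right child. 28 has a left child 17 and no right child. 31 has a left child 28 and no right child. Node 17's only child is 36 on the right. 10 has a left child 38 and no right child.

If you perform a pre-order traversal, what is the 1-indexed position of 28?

Pre-order visits the node, then its left subtree, then its right subtree.
Visit 22.
At 22: no left child.
At 22: go right to 10.
  Visit 10.
  At 10: go left to 38.
    Visit 38.
    At 38: go left to 31.
      Visit 31.
      At 31: go left to 28.
        Visit 28.
        At 28: go left to 17.
          Visit 17.
          At 17: no left child.
          At 17: go right to 36.
            Visit 36.
            At 36: go left to 3.
              3 is a leaf — visit 3.
            At 36: no right child.
        At 28: no right child.
      At 31: no right child.
    At 38: go right to 4.
      4 is a leaf — visit 4.
  At 10: no right child.
Full pre-order sequence: 22, 10, 38, 31, 28, 17, 36, 3, 4.

5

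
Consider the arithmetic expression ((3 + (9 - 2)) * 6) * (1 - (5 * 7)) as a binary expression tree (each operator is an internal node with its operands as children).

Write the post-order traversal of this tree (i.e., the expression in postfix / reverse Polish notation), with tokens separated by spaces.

3 9 2 - + 6 * 1 5 7 * - *

Post-order on an expression tree gives postfix notation: for each operator, emit left operand, right operand, then the operator.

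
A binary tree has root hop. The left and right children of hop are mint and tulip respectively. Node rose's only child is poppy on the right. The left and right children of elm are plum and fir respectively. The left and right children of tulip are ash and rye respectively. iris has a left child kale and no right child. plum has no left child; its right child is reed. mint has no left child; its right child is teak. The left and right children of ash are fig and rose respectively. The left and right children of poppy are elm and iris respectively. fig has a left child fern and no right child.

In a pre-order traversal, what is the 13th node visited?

fir

Pre-order visits the node, then its left subtree, then its right subtree.
Visit hop.
At hop: go left to mint.
  Visit mint.
  At mint: no left child.
  At mint: go right to teak.
    teak is a leaf — visit teak.
At hop: go right to tulip.
  Visit tulip.
  At tulip: go left to ash.
    Visit ash.
    At ash: go left to fig.
      Visit fig.
      At fig: go left to fern.
        fern is a leaf — visit fern.
      At fig: no right child.
    At ash: go right to rose.
      Visit rose.
      At rose: no left child.
      At rose: go right to poppy.
        Visit poppy.
        At poppy: go left to elm.
          Visit elm.
          At elm: go left to plum.
            Visit plum.
            At plum: no left child.
            At plum: go right to reed.
              reed is a leaf — visit reed.
          At elm: go right to fir.
            fir is a leaf — visit fir.
        At poppy: go right to iris.
          Visit iris.
          At iris: go left to kale.
            kale is a leaf — visit kale.
          At iris: no right child.
  At tulip: go right to rye.
    rye is a leaf — visit rye.
Full pre-order sequence: hop, mint, teak, tulip, ash, fig, fern, rose, poppy, elm, plum, reed, fir, iris, kale, rye.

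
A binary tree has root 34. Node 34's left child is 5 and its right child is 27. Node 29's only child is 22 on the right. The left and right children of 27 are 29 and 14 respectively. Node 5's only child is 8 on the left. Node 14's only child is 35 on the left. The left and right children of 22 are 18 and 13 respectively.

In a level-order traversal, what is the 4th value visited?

Level-order visits nodes level by level from the root, left to right within each level.
Level 0: 34
Level 1: 5, 27
Level 2: 8, 29, 14
Level 3: 22, 35
Level 4: 18, 13
Full level-order sequence: 34, 5, 27, 8, 29, 14, 22, 35, 18, 13.

8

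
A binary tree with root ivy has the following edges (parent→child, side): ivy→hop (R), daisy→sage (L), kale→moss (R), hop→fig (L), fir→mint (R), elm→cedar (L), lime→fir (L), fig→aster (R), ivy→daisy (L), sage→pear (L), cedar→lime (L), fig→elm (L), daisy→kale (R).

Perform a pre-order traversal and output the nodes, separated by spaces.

ivy daisy sage pear kale moss hop fig elm cedar lime fir mint aster

Pre-order visits the node, then its left subtree, then its right subtree.
Visit ivy.
At ivy: go left to daisy.
  Visit daisy.
  At daisy: go left to sage.
    Visit sage.
    At sage: go left to pear.
      pear is a leaf — visit pear.
    At sage: no right child.
  At daisy: go right to kale.
    Visit kale.
    At kale: no left child.
    At kale: go right to moss.
      moss is a leaf — visit moss.
At ivy: go right to hop.
  Visit hop.
  At hop: go left to fig.
    Visit fig.
    At fig: go left to elm.
      Visit elm.
      At elm: go left to cedar.
        Visit cedar.
        At cedar: go left to lime.
          Visit lime.
          At lime: go left to fir.
            Visit fir.
            At fir: no left child.
            At fir: go right to mint.
              mint is a leaf — visit mint.
          At lime: no right child.
        At cedar: no right child.
      At elm: no right child.
    At fig: go right to aster.
      aster is a leaf — visit aster.
  At hop: no right child.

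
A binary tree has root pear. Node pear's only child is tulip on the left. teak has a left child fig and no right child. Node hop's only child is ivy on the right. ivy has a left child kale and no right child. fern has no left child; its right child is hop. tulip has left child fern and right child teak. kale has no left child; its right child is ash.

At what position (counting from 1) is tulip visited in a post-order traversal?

8

Post-order visits the left subtree, then the right subtree, then the node.
At pear: go left to tulip.
  At tulip: go left to fern.
    At fern: no left child.
    At fern: go right to hop.
      At hop: no left child.
      At hop: go right to ivy.
        At ivy: go left to kale.
          At kale: no left child.
          At kale: go right to ash.
            ash is a leaf — visit ash.
          Visit kale.
        At ivy: no right child.
        Visit ivy.
      Visit hop.
    Visit fern.
  At tulip: go right to teak.
    At teak: go left to fig.
      fig is a leaf — visit fig.
    At teak: no right child.
    Visit teak.
  Visit tulip.
At pear: no right child.
Visit pear.
Full post-order sequence: ash, kale, ivy, hop, fern, fig, teak, tulip, pear.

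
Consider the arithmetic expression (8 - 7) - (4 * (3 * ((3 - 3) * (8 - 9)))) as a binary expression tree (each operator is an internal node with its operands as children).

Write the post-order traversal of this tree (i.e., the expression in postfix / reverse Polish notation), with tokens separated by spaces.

8 7 - 4 3 3 3 - 8 9 - * * * -

Post-order on an expression tree gives postfix notation: for each operator, emit left operand, right operand, then the operator.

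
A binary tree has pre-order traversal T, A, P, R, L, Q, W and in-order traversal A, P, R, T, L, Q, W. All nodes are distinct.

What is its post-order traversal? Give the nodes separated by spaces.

R P A W Q L T

The first element of pre-order is the root; it splits in-order into left and right subtrees.
Root T: left subtree has 3 nodes {A, P, R}, right has 3 {L, Q, W}.
  Root A: left subtree has 0 nodes { }, right has 2 {P, R}.
    Root P: left subtree has 0 nodes { }, right has 1 {R}.
  Root L: left subtree has 0 nodes { }, right has 2 {Q, W}.
    Root Q: left subtree has 0 nodes { }, right has 1 {W}.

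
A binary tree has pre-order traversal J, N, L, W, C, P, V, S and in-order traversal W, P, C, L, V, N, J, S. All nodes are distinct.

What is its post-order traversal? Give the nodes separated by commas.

The first element of pre-order is the root; it splits in-order into left and right subtrees.
Root J: left subtree has 6 nodes {W, P, C, L, V, N}, right has 1 {S}.
  Root N: left subtree has 5 nodes {W, P, C, L, V}, right has 0 { }.
    Root L: left subtree has 3 nodes {W, P, C}, right has 1 {V}.
      Root W: left subtree has 0 nodes { }, right has 2 {P, C}.
        Root C: left subtree has 1 node {P}, right has 0 { }.

P, C, W, V, L, N, S, J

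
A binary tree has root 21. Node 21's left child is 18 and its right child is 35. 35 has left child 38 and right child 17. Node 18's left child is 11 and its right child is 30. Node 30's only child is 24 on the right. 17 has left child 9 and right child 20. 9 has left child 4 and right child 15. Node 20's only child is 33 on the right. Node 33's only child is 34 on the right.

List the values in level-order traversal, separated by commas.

Level-order visits nodes level by level from the root, left to right within each level.
Level 0: 21
Level 1: 18, 35
Level 2: 11, 30, 38, 17
Level 3: 24, 9, 20
Level 4: 4, 15, 33
Level 5: 34

21, 18, 35, 11, 30, 38, 17, 24, 9, 20, 4, 15, 33, 34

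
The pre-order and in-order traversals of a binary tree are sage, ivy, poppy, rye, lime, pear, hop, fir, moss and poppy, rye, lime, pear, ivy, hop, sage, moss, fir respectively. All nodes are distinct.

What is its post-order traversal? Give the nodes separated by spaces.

pear lime rye poppy hop ivy moss fir sage

The first element of pre-order is the root; it splits in-order into left and right subtrees.
Root sage: left subtree has 6 nodes {poppy, rye, lime, pear, ivy, hop}, right has 2 {moss, fir}.
  Root ivy: left subtree has 4 nodes {poppy, rye, lime, pear}, right has 1 {hop}.
    Root poppy: left subtree has 0 nodes { }, right has 3 {rye, lime, pear}.
      Root rye: left subtree has 0 nodes { }, right has 2 {lime, pear}.
        Root lime: left subtree has 0 nodes { }, right has 1 {pear}.
  Root fir: left subtree has 1 node {moss}, right has 0 { }.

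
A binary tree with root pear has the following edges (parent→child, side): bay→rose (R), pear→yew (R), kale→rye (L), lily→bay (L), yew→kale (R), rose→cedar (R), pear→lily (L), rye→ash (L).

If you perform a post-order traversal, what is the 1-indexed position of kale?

Post-order visits the left subtree, then the right subtree, then the node.
At pear: go left to lily.
  At lily: go left to bay.
    At bay: no left child.
    At bay: go right to rose.
      At rose: no left child.
      At rose: go right to cedar.
        cedar is a leaf — visit cedar.
      Visit rose.
    Visit bay.
  At lily: no right child.
  Visit lily.
At pear: go right to yew.
  At yew: no left child.
  At yew: go right to kale.
    At kale: go left to rye.
      At rye: go left to ash.
        ash is a leaf — visit ash.
      At rye: no right child.
      Visit rye.
    At kale: no right child.
    Visit kale.
  Visit yew.
Visit pear.
Full post-order sequence: cedar, rose, bay, lily, ash, rye, kale, yew, pear.

7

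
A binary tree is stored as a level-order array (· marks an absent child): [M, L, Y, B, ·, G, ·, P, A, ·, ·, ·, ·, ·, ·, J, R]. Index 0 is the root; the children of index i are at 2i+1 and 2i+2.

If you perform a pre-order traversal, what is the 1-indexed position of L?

Pre-order visits the node, then its left subtree, then its right subtree.
Visit M.
At M: go left to L.
  Visit L.
  At L: go left to B.
    Visit B.
    At B: go left to P.
      Visit P.
      At P: go left to J.
        J is a leaf — visit J.
      At P: go right to R.
        R is a leaf — visit R.
    At B: go right to A.
      A is a leaf — visit A.
  At L: no right child.
At M: go right to Y.
  Visit Y.
  At Y: go left to G.
    G is a leaf — visit G.
  At Y: no right child.
Full pre-order sequence: M, L, B, P, J, R, A, Y, G.

2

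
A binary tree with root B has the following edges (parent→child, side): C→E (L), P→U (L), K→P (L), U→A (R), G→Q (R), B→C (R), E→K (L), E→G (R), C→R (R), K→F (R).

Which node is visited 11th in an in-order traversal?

R

In-order visits the left subtree, then the node, then the right subtree.
At B: no left child.
Visit B.
At B: go right to C.
  At C: go left to E.
    At E: go left to K.
      At K: go left to P.
        At P: go left to U.
          At U: no left child.
          Visit U.
          At U: go right to A.
            A is a leaf — visit A.
        Visit P.
        At P: no right child.
      Visit K.
      At K: go right to F.
        F is a leaf — visit F.
    Visit E.
    At E: go right to G.
      At G: no left child.
      Visit G.
      At G: go right to Q.
        Q is a leaf — visit Q.
  Visit C.
  At C: go right to R.
    R is a leaf — visit R.
Full in-order sequence: B, U, A, P, K, F, E, G, Q, C, R.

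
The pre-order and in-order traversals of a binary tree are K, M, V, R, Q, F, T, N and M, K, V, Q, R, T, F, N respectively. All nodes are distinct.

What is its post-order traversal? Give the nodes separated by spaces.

M Q T N F R V K

The first element of pre-order is the root; it splits in-order into left and right subtrees.
Root K: left subtree has 1 node {M}, right has 6 {V, Q, R, T, F, N}.
  Root V: left subtree has 0 nodes { }, right has 5 {Q, R, T, F, N}.
    Root R: left subtree has 1 node {Q}, right has 3 {T, F, N}.
      Root F: left subtree has 1 node {T}, right has 1 {N}.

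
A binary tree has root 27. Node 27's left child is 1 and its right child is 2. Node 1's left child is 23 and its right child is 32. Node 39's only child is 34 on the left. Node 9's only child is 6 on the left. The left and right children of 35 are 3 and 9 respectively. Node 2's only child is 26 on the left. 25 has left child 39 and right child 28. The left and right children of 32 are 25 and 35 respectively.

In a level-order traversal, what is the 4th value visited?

23

Level-order visits nodes level by level from the root, left to right within each level.
Level 0: 27
Level 1: 1, 2
Level 2: 23, 32, 26
Level 3: 25, 35
Level 4: 39, 28, 3, 9
Level 5: 34, 6
Full level-order sequence: 27, 1, 2, 23, 32, 26, 25, 35, 39, 28, 3, 9, 34, 6.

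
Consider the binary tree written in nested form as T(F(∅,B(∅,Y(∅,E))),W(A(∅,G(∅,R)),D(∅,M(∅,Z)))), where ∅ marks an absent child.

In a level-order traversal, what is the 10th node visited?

E

Level-order visits nodes level by level from the root, left to right within each level.
Level 0: T
Level 1: F, W
Level 2: B, A, D
Level 3: Y, G, M
Level 4: E, R, Z
Full level-order sequence: T, F, W, B, A, D, Y, G, M, E, R, Z.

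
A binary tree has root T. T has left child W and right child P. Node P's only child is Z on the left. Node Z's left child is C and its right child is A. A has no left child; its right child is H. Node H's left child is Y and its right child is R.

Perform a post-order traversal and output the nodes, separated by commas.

W, C, Y, R, H, A, Z, P, T

Post-order visits the left subtree, then the right subtree, then the node.
At T: go left to W.
  W is a leaf — visit W.
At T: go right to P.
  At P: go left to Z.
    At Z: go left to C.
      C is a leaf — visit C.
    At Z: go right to A.
      At A: no left child.
      At A: go right to H.
        At H: go left to Y.
          Y is a leaf — visit Y.
        At H: go right to R.
          R is a leaf — visit R.
        Visit H.
      Visit A.
    Visit Z.
  At P: no right child.
  Visit P.
Visit T.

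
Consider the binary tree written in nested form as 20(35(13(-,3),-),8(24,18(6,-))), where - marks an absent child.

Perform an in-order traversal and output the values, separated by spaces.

In-order visits the left subtree, then the node, then the right subtree.
At 20: go left to 35.
  At 35: go left to 13.
    At 13: no left child.
    Visit 13.
    At 13: go right to 3.
      3 is a leaf — visit 3.
  Visit 35.
  At 35: no right child.
Visit 20.
At 20: go right to 8.
  At 8: go left to 24.
    24 is a leaf — visit 24.
  Visit 8.
  At 8: go right to 18.
    At 18: go left to 6.
      6 is a leaf — visit 6.
    Visit 18.
    At 18: no right child.

13 3 35 20 24 8 6 18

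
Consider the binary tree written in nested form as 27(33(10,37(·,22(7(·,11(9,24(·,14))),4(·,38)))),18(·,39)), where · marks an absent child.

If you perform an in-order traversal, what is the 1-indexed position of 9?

5

In-order visits the left subtree, then the node, then the right subtree.
At 27: go left to 33.
  At 33: go left to 10.
    10 is a leaf — visit 10.
  Visit 33.
  At 33: go right to 37.
    At 37: no left child.
    Visit 37.
    At 37: go right to 22.
      At 22: go left to 7.
        At 7: no left child.
        Visit 7.
        At 7: go right to 11.
          At 11: go left to 9.
            9 is a leaf — visit 9.
          Visit 11.
          At 11: go right to 24.
            At 24: no left child.
            Visit 24.
            At 24: go right to 14.
              14 is a leaf — visit 14.
      Visit 22.
      At 22: go right to 4.
        At 4: no left child.
        Visit 4.
        At 4: go right to 38.
          38 is a leaf — visit 38.
Visit 27.
At 27: go right to 18.
  At 18: no left child.
  Visit 18.
  At 18: go right to 39.
    39 is a leaf — visit 39.
Full in-order sequence: 10, 33, 37, 7, 9, 11, 24, 14, 22, 4, 38, 27, 18, 39.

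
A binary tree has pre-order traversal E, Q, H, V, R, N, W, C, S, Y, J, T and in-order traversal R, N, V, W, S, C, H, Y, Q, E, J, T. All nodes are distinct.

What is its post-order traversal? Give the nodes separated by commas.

The first element of pre-order is the root; it splits in-order into left and right subtrees.
Root E: left subtree has 9 nodes {R, N, V, W, S, C, H, Y, Q}, right has 2 {J, T}.
  Root Q: left subtree has 8 nodes {R, N, V, W, S, C, H, Y}, right has 0 { }.
    Root H: left subtree has 6 nodes {R, N, V, W, S, C}, right has 1 {Y}.
      Root V: left subtree has 2 nodes {R, N}, right has 3 {W, S, C}.
        Root R: left subtree has 0 nodes { }, right has 1 {N}.
        Root W: left subtree has 0 nodes { }, right has 2 {S, C}.
          Root C: left subtree has 1 node {S}, right has 0 { }.
  Root J: left subtree has 0 nodes { }, right has 1 {T}.

N, R, S, C, W, V, Y, H, Q, T, J, E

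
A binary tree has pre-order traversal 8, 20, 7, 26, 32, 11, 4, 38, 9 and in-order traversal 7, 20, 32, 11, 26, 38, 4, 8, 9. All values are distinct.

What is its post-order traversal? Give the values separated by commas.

7, 11, 32, 38, 4, 26, 20, 9, 8

The first element of pre-order is the root; it splits in-order into left and right subtrees.
Root 8: left subtree has 7 nodes {7, 20, 32, 11, 26, 38, 4}, right has 1 {9}.
  Root 20: left subtree has 1 node {7}, right has 5 {32, 11, 26, 38, 4}.
    Root 26: left subtree has 2 nodes {32, 11}, right has 2 {38, 4}.
      Root 32: left subtree has 0 nodes { }, right has 1 {11}.
      Root 4: left subtree has 1 node {38}, right has 0 { }.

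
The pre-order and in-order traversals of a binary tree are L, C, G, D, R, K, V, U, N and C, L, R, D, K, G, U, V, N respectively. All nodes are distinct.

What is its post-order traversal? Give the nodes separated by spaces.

The first element of pre-order is the root; it splits in-order into left and right subtrees.
Root L: left subtree has 1 node {C}, right has 7 {R, D, K, G, U, V, N}.
  Root G: left subtree has 3 nodes {R, D, K}, right has 3 {U, V, N}.
    Root D: left subtree has 1 node {R}, right has 1 {K}.
    Root V: left subtree has 1 node {U}, right has 1 {N}.

C R K D U N V G L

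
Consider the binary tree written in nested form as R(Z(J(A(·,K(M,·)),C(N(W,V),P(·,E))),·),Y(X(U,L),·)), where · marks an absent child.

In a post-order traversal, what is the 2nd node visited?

K

Post-order visits the left subtree, then the right subtree, then the node.
At R: go left to Z.
  At Z: go left to J.
    At J: go left to A.
      At A: no left child.
      At A: go right to K.
        At K: go left to M.
          M is a leaf — visit M.
        At K: no right child.
        Visit K.
      Visit A.
    At J: go right to C.
      At C: go left to N.
        At N: go left to W.
          W is a leaf — visit W.
        At N: go right to V.
          V is a leaf — visit V.
        Visit N.
      At C: go right to P.
        At P: no left child.
        At P: go right to E.
          E is a leaf — visit E.
        Visit P.
      Visit C.
    Visit J.
  At Z: no right child.
  Visit Z.
At R: go right to Y.
  At Y: go left to X.
    At X: go left to U.
      U is a leaf — visit U.
    At X: go right to L.
      L is a leaf — visit L.
    Visit X.
  At Y: no right child.
  Visit Y.
Visit R.
Full post-order sequence: M, K, A, W, V, N, E, P, C, J, Z, U, L, X, Y, R.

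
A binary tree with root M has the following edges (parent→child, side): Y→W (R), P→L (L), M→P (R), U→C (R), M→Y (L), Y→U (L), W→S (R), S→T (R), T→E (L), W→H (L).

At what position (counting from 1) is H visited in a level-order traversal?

8

Level-order visits nodes level by level from the root, left to right within each level.
Level 0: M
Level 1: Y, P
Level 2: U, W, L
Level 3: C, H, S
Level 4: T
Level 5: E
Full level-order sequence: M, Y, P, U, W, L, C, H, S, T, E.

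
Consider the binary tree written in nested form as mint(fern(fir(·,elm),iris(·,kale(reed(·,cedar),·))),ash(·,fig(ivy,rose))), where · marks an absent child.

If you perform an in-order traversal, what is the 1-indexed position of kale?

7

In-order visits the left subtree, then the node, then the right subtree.
At mint: go left to fern.
  At fern: go left to fir.
    At fir: no left child.
    Visit fir.
    At fir: go right to elm.
      elm is a leaf — visit elm.
  Visit fern.
  At fern: go right to iris.
    At iris: no left child.
    Visit iris.
    At iris: go right to kale.
      At kale: go left to reed.
        At reed: no left child.
        Visit reed.
        At reed: go right to cedar.
          cedar is a leaf — visit cedar.
      Visit kale.
      At kale: no right child.
Visit mint.
At mint: go right to ash.
  At ash: no left child.
  Visit ash.
  At ash: go right to fig.
    At fig: go left to ivy.
      ivy is a leaf — visit ivy.
    Visit fig.
    At fig: go right to rose.
      rose is a leaf — visit rose.
Full in-order sequence: fir, elm, fern, iris, reed, cedar, kale, mint, ash, ivy, fig, rose.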